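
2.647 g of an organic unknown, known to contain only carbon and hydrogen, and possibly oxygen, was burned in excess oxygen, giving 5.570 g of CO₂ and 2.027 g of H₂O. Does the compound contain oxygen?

mol C = 5.570 g CO₂ ÷ 44.009 g/mol = 0.12657 mol
mol H = 2 × 2.027 g H₂O ÷ 18.015 g/mol = 0.22503 mol
C and H account for only 1.7470 g of the 2.647 g sample; the remaining 0.89999 g must be oxygen.

yes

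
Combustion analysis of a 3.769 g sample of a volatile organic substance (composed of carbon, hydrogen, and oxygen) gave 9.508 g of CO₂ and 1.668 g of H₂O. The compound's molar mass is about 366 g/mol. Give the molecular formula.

C21H18O6

mol C = 9.508 g CO₂ ÷ 44.009 g/mol = 0.21605 mol
mol H = 2 × 1.668 g H₂O ÷ 18.015 g/mol = 0.18518 mol
mass O = 3.769 − (2.5949 + 0.18666) = 0.98740 g → mol O = 0.98740 ÷ 15.999 = 0.061717 mol
Divide by the smallest (0.061717 mol): C 3.501, H 3.000, O 1.000
Multiplying each by 2 gives whole numbers: C 7.00, H 6.00, O 2.00
Empirical formula: C7H6O2
Empirical-formula mass = 122.12 g/mol; 366 ÷ 122.12 ≈ 3, so the molecular formula is C21H18O6.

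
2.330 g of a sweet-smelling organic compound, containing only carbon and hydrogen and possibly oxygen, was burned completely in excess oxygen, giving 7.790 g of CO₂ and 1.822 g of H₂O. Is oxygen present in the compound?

mol C = 7.790 g CO₂ ÷ 44.009 g/mol = 0.17701 mol
mol H = 2 × 1.822 g H₂O ÷ 18.015 g/mol = 0.20228 mol
C and H together account for 2.3300 g — essentially the entire 2.330 g sample — so the compound contains no oxygen.

no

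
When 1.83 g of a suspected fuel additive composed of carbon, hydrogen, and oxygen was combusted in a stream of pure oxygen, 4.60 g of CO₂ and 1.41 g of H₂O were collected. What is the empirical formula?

mol C = 4.60 g CO₂ ÷ 44.009 g/mol = 0.1045 mol
mol H = 2 × 1.41 g H₂O ÷ 18.015 g/mol = 0.1565 mol
mass O = 1.83 − (1.255 + 0.1578) = 0.4168 g → mol O = 0.4168 ÷ 15.999 = 0.02605 mol
Divide by the smallest (0.02605 mol): C 4.012, H 6.009, O 1.000

C4H6O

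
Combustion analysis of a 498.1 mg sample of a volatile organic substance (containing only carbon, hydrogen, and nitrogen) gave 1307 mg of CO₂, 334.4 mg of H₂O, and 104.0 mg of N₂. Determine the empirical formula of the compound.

C4H5N

mol C = 1.307 g CO₂ ÷ 44.009 g/mol = 0.029698 mol
mol H = 2 × 0.3344 g H₂O ÷ 18.015 g/mol = 0.037125 mol
mol N = 2 × 0.1040 g N₂ ÷ 28.014 g/mol = 0.0074249 mol
Divide by the smallest (0.0074249 mol): C 4.000, H 5.000, N 1.000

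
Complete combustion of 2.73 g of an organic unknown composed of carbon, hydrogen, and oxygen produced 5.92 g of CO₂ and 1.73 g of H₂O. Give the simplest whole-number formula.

mol C = 5.92 g CO₂ ÷ 44.009 g/mol = 0.1345 mol
mol H = 2 × 1.73 g H₂O ÷ 18.015 g/mol = 0.1921 mol
mass O = 2.73 − (1.616 + 0.1936) = 0.9207 g → mol O = 0.9207 ÷ 15.999 = 0.05755 mol
Divide by the smallest (0.05755 mol): C 2.338, H 3.337, O 1.000
Multiplying each by 3 gives whole numbers: C 7.01, H 10.01, O 3.00

C7H10O3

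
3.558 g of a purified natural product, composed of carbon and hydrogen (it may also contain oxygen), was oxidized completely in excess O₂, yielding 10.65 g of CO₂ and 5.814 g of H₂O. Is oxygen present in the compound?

no

mol C = 10.65 g CO₂ ÷ 44.009 g/mol = 0.24200 mol
mol H = 2 × 5.814 g H₂O ÷ 18.015 g/mol = 0.64546 mol
C and H together account for 3.5572 g — essentially the entire 3.558 g sample — so the compound contains no oxygen.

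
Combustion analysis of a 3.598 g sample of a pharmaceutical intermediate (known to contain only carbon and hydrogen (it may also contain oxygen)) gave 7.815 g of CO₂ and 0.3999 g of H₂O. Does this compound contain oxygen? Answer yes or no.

yes

mol C = 7.815 g CO₂ ÷ 44.009 g/mol = 0.17758 mol
mol H = 2 × 0.3999 g H₂O ÷ 18.015 g/mol = 0.044396 mol
C and H account for only 2.1776 g of the 3.598 g sample; the remaining 1.4204 g must be oxygen.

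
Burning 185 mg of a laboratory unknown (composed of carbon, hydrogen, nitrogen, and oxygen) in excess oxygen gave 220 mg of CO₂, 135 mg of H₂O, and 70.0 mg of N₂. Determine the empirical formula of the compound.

C2H6N2O

mol C = 0.220 g CO₂ ÷ 44.009 g/mol = 0.004999 mol
mol H = 2 × 0.135 g H₂O ÷ 18.015 g/mol = 0.01499 mol
mol N = 2 × 0.0700 g N₂ ÷ 28.014 g/mol = 0.004998 mol
mass O = 0.185 − (0.06004 + 0.01511 + 0.07000) = 0.03985 g → mol O = 0.03985 ÷ 15.999 = 0.002491 mol
Divide by the smallest (0.002491 mol): C 2.007, H 6.017, N 2.006, O 1.000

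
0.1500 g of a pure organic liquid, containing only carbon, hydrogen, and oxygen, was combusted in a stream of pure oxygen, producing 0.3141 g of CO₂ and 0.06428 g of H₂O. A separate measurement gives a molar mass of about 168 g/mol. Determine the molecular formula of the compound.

mol C = 0.3141 g CO₂ ÷ 44.009 g/mol = 0.0071372 mol
mol H = 2 × 0.06428 g H₂O ÷ 18.015 g/mol = 0.0071363 mol
mass O = 0.1500 − (0.085725 + 0.0071934) = 0.057082 g → mol O = 0.057082 ÷ 15.999 = 0.0035678 mol
Divide by the smallest (0.0035678 mol): C 2.000, H 2.000, O 1.000
Empirical formula: C2H2O
Empirical-formula mass = 42.04 g/mol; 168 ÷ 42.04 ≈ 4, so the molecular formula is C8H8O4.

C8H8O4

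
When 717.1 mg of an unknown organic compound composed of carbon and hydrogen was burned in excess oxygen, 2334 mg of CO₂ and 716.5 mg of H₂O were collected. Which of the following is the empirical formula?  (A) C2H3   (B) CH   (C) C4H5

(A) C2H3

mol C = 2.334 g CO₂ ÷ 44.009 g/mol = 0.053035 mol
mol H = 2 × 0.7165 g H₂O ÷ 18.015 g/mol = 0.079545 mol
Divide by the smallest (0.053035 mol): C 1.000, H 1.500
Multiplying each by 2 gives whole numbers: C 2.00, H 3.00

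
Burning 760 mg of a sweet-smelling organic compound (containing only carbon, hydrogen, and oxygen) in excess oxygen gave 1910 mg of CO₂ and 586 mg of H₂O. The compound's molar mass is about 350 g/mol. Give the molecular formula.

mol C = 1.91 g CO₂ ÷ 44.009 g/mol = 0.04340 mol
mol H = 2 × 0.586 g H₂O ÷ 18.015 g/mol = 0.06506 mol
mass O = 0.760 − (0.5213 + 0.06558) = 0.1731 g → mol O = 0.1731 ÷ 15.999 = 0.01082 mol
Divide by the smallest (0.01082 mol): C 4.010, H 6.011, O 1.000
Empirical formula: C4H6O
Empirical-formula mass = 70.09 g/mol; 350 ÷ 70.09 ≈ 5, so the molecular formula is C20H30O5.

C20H30O5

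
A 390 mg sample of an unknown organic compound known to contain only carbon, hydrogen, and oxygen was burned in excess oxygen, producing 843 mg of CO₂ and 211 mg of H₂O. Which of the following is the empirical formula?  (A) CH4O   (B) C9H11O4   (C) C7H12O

(B) C9H11O4

mol C = 0.843 g CO₂ ÷ 44.009 g/mol = 0.01916 mol
mol H = 2 × 0.211 g H₂O ÷ 18.015 g/mol = 0.02342 mol
mass O = 0.390 − (0.2301 + 0.02361) = 0.1363 g → mol O = 0.1363 ÷ 15.999 = 0.008520 mol
Divide by the smallest (0.008520 mol): C 2.248, H 2.749, O 1.000
Multiplying each by 4 gives whole numbers: C 8.99, H 11.00, O 4.00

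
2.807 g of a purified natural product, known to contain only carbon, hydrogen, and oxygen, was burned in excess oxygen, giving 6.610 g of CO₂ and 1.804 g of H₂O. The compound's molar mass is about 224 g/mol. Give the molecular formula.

C12H16O4

mol C = 6.610 g CO₂ ÷ 44.009 g/mol = 0.15020 mol
mol H = 2 × 1.804 g H₂O ÷ 18.015 g/mol = 0.20028 mol
mass O = 2.807 − (1.8040 + 0.20188) = 0.80111 g → mol O = 0.80111 ÷ 15.999 = 0.050072 mol
Divide by the smallest (0.050072 mol): C 3.000, H 4.000, O 1.000
Empirical formula: C3H4O
Empirical-formula mass = 56.06 g/mol; 224 ÷ 56.06 ≈ 4, so the molecular formula is C12H16O4.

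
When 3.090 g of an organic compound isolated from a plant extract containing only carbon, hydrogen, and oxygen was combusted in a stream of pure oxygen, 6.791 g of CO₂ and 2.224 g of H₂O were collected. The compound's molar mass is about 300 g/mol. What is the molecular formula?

C15H24O6

mol C = 6.791 g CO₂ ÷ 44.009 g/mol = 0.15431 mol
mol H = 2 × 2.224 g H₂O ÷ 18.015 g/mol = 0.24691 mol
mass O = 3.090 − (1.8534 + 0.24888) = 0.98771 g → mol O = 0.98771 ÷ 15.999 = 0.061736 mol
Divide by the smallest (0.061736 mol): C 2.500, H 3.999, O 1.000
Multiplying each by 2 gives whole numbers: C 5.00, H 8.00, O 2.00
Empirical formula: C5H8O2
Empirical-formula mass = 100.12 g/mol; 300 ÷ 100.12 ≈ 3, so the molecular formula is C15H24O6.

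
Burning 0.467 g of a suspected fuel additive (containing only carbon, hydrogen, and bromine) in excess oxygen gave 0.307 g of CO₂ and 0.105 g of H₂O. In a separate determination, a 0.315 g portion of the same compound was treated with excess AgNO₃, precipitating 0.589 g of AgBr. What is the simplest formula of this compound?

C3H5Br2

mol C = 0.307 g CO₂ ÷ 44.009 g/mol = 0.006976 mol
mol H = 2 × 0.105 g H₂O ÷ 18.015 g/mol = 0.01166 mol
From the AgBr data: mol Br per gram of compound = (0.589 ÷ 187.772) ÷ 0.315 = 0.009958 mol/g, so in the 0.467 g combustion sample mol Br = 0.004650 mol
Divide by the smallest (0.004650 mol): C 1.500, H 2.507, Br 1.000
Multiplying each by 2 gives whole numbers: C 3.00, H 5.01, Br 2.00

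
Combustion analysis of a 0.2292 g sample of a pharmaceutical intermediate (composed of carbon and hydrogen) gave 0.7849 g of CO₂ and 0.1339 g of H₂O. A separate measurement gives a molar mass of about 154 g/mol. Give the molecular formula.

C12H10

mol C = 0.7849 g CO₂ ÷ 44.009 g/mol = 0.017835 mol
mol H = 2 × 0.1339 g H₂O ÷ 18.015 g/mol = 0.014865 mol
Divide by the smallest (0.014865 mol): C 1.200, H 1.000
Multiplying each by 5 gives whole numbers: C 6.00, H 5.00
Empirical formula: C6H5
Empirical-formula mass = 77.11 g/mol; 154 ÷ 77.11 ≈ 2, so the molecular formula is C12H10.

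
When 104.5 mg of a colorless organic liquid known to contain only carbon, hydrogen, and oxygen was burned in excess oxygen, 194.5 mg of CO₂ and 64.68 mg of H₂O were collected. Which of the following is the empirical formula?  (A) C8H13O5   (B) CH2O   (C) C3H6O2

(A) C8H13O5

mol C = 0.1945 g CO₂ ÷ 44.009 g/mol = 0.0044196 mol
mol H = 2 × 0.06468 g H₂O ÷ 18.015 g/mol = 0.0071807 mol
mass O = 0.1045 − (0.053083 + 0.0072381) = 0.044179 g → mol O = 0.044179 ÷ 15.999 = 0.0027613 mol
Divide by the smallest (0.0027613 mol): C 1.601, H 2.600, O 1.000
Multiplying each by 5 gives whole numbers: C 8.00, H 13.00, O 5.00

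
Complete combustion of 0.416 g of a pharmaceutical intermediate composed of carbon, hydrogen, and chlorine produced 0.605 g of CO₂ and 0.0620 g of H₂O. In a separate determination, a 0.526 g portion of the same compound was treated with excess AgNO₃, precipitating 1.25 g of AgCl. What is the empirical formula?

mol C = 0.605 g CO₂ ÷ 44.009 g/mol = 0.01375 mol
mol H = 2 × 0.0620 g H₂O ÷ 18.015 g/mol = 0.006883 mol
From the AgCl data: mol Cl per gram of compound = (1.25 ÷ 143.318) ÷ 0.526 = 0.01658 mol/g, so in the 0.416 g combustion sample mol Cl = 0.006898 mol
Divide by the smallest (0.006883 mol): C 1.997, H 1.000, Cl 1.002

C2HCl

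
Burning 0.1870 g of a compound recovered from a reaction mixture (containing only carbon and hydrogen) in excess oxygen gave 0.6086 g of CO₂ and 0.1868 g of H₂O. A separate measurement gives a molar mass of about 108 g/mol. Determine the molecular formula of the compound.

mol C = 0.6086 g CO₂ ÷ 44.009 g/mol = 0.013829 mol
mol H = 2 × 0.1868 g H₂O ÷ 18.015 g/mol = 0.020738 mol
Divide by the smallest (0.013829 mol): C 1.000, H 1.500
Multiplying each by 2 gives whole numbers: C 2.00, H 3.00
Empirical formula: C2H3
Empirical-formula mass = 27.05 g/mol; 108 ÷ 27.05 ≈ 4, so the molecular formula is C8H12.

C8H12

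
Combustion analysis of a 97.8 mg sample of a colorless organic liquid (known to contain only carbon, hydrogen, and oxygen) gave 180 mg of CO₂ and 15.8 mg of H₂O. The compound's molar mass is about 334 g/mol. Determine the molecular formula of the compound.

mol C = 0.180 g CO₂ ÷ 44.009 g/mol = 0.004090 mol
mol H = 2 × 0.0158 g H₂O ÷ 18.015 g/mol = 0.001754 mol
mass O = 0.0978 − (0.04913 + 0.001768) = 0.04691 g → mol O = 0.04691 ÷ 15.999 = 0.002932 mol
Divide by the smallest (0.001754 mol): C 2.332, H 1.000, O 1.671
Multiplying each by 3 gives whole numbers: C 7.00, H 3.00, O 5.01
Empirical formula: C7H3O5
Empirical-formula mass = 167.10 g/mol; 334 ÷ 167.10 ≈ 2, so the molecular formula is C14H6O10.

C14H6O10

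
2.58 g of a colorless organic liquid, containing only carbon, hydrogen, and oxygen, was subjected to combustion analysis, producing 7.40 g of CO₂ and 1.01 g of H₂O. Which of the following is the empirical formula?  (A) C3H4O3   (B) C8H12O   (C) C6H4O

mol C = 7.40 g CO₂ ÷ 44.009 g/mol = 0.1681 mol
mol H = 2 × 1.01 g H₂O ÷ 18.015 g/mol = 0.1121 mol
mass O = 2.58 − (2.020 + 0.1130) = 0.4474 g → mol O = 0.4474 ÷ 15.999 = 0.02796 mol
Divide by the smallest (0.02796 mol): C 6.014, H 4.010, O 1.000

(C) C6H4O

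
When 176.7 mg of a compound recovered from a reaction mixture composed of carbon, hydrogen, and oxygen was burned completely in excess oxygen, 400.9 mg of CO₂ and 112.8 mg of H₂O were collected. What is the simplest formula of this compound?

mol C = 0.4009 g CO₂ ÷ 44.009 g/mol = 0.0091095 mol
mol H = 2 × 0.1128 g H₂O ÷ 18.015 g/mol = 0.012523 mol
mass O = 0.1767 − (0.10941 + 0.012623) = 0.054663 g → mol O = 0.054663 ÷ 15.999 = 0.0034166 mol
Divide by the smallest (0.0034166 mol): C 2.666, H 3.665, O 1.000
Multiplying each by 3 gives whole numbers: C 8.00, H 11.00, O 3.00

C8H11O3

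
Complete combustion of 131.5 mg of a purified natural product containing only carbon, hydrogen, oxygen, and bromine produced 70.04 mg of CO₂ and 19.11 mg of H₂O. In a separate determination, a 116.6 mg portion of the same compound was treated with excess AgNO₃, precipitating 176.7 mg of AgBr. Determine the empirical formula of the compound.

mol C = 0.07004 g CO₂ ÷ 44.009 g/mol = 0.0015915 mol
mol H = 2 × 0.01911 g H₂O ÷ 18.015 g/mol = 0.0021216 mol
From the AgBr data: mol Br per gram of compound = (0.1767 ÷ 187.772) ÷ 0.1166 = 0.0080706 mol/g, so in the 0.1315 g combustion sample mol Br = 0.0010613 mol
mass O = 0.1315 − (0.019115 + 0.0021385 + 0.084801) = 0.025445 g → mol O = 0.025445 ÷ 15.999 = 0.0015904 mol
Divide by the smallest (0.0010613 mol): C 1.500, H 1.999, Br 1.000, O 1.499
Multiplying each by 2 gives whole numbers: C 3.00, H 4.00, Br 2.00, O 3.00

C3H4Br2O3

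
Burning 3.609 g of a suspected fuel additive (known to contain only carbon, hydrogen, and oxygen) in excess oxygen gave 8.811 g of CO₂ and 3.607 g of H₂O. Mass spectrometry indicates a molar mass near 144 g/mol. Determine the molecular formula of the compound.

mol C = 8.811 g CO₂ ÷ 44.009 g/mol = 0.20021 mol
mol H = 2 × 3.607 g H₂O ÷ 18.015 g/mol = 0.40044 mol
mass O = 3.609 − (2.4047 + 0.40365) = 0.80064 g → mol O = 0.80064 ÷ 15.999 = 0.050043 mol
Divide by the smallest (0.050043 mol): C 4.001, H 8.002, O 1.000
Empirical formula: C4H8O
Empirical-formula mass = 72.11 g/mol; 144 ÷ 72.11 ≈ 2, so the molecular formula is C8H16O2.

C8H16O2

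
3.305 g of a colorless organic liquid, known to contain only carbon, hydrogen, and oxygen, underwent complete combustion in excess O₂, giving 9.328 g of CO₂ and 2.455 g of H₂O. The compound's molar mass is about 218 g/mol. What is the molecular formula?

mol C = 9.328 g CO₂ ÷ 44.009 g/mol = 0.21196 mol
mol H = 2 × 2.455 g H₂O ÷ 18.015 g/mol = 0.27255 mol
mass O = 3.305 − (2.5458 + 0.27473) = 0.48446 g → mol O = 0.48446 ÷ 15.999 = 0.030280 mol
Divide by the smallest (0.030280 mol): C 7.000, H 9.001, O 1.000
Empirical formula: C7H9O
Empirical-formula mass = 109.15 g/mol; 218 ÷ 109.15 ≈ 2, so the molecular formula is C14H18O2.

C14H18O2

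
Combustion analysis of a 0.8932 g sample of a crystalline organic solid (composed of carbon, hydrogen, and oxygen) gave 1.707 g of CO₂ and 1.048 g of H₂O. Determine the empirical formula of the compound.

C2H6O

mol C = 1.707 g CO₂ ÷ 44.009 g/mol = 0.038788 mol
mol H = 2 × 1.048 g H₂O ÷ 18.015 g/mol = 0.11635 mol
mass O = 0.8932 − (0.46588 + 0.11728) = 0.31004 g → mol O = 0.31004 ÷ 15.999 = 0.019379 mol
Divide by the smallest (0.019379 mol): C 2.002, H 6.004, O 1.000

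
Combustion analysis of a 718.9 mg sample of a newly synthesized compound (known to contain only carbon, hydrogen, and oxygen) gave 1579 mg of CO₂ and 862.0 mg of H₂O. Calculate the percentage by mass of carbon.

mol C = 1.579 g CO₂ ÷ 44.009 g/mol = 0.035879 mol
mol H = 2 × 0.8620 g H₂O ÷ 18.015 g/mol = 0.095698 mol
mass O = 0.7189 − (0.43094 + 0.096464) = 0.19149 g → mol O = 0.19149 ÷ 15.999 = 0.011969 mol
mass % C = 0.43094 g ÷ 0.7189 g × 100%

59.94%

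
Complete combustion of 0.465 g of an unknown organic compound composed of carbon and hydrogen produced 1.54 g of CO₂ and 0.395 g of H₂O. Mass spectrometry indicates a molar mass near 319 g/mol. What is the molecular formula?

mol C = 1.54 g CO₂ ÷ 44.009 g/mol = 0.03499 mol
mol H = 2 × 0.395 g H₂O ÷ 18.015 g/mol = 0.04385 mol
Divide by the smallest (0.03499 mol): C 1.000, H 1.253
Multiplying each by 4 gives whole numbers: C 4.00, H 5.01
Empirical formula: C4H5
Empirical-formula mass = 53.08 g/mol; 319 ÷ 53.08 ≈ 6, so the molecular formula is C24H30.

C24H30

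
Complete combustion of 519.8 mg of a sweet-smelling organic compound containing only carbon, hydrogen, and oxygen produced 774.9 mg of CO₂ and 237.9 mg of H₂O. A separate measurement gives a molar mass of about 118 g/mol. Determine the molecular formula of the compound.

mol C = 0.7749 g CO₂ ÷ 44.009 g/mol = 0.017608 mol
mol H = 2 × 0.2379 g H₂O ÷ 18.015 g/mol = 0.026411 mol
mass O = 0.5198 − (0.21149 + 0.026623) = 0.28169 g → mol O = 0.28169 ÷ 15.999 = 0.017607 mol
Divide by the smallest (0.017607 mol): C 1.000, H 1.500, O 1.000
Multiplying each by 2 gives whole numbers: C 2.00, H 3.00, O 2.00
Empirical formula: C2H3O2
Empirical-formula mass = 59.04 g/mol; 118 ÷ 59.04 ≈ 2, so the molecular formula is C4H6O4.

C4H6O4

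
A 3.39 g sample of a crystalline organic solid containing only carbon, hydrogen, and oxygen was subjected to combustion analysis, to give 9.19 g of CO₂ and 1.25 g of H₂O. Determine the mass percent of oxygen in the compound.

mol C = 9.19 g CO₂ ÷ 44.009 g/mol = 0.2088 mol
mol H = 2 × 1.25 g H₂O ÷ 18.015 g/mol = 0.1388 mol
mass O = 3.39 − (2.508 + 0.1399) = 0.7420 g → mol O = 0.7420 ÷ 15.999 = 0.04638 mol
mass % O = 0.7420 g ÷ 3.39 g × 100%

21.9%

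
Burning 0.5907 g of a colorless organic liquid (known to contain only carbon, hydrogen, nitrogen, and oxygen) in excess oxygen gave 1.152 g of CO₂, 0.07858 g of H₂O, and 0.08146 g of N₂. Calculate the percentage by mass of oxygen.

mol C = 1.152 g CO₂ ÷ 44.009 g/mol = 0.026176 mol
mol H = 2 × 0.07858 g H₂O ÷ 18.015 g/mol = 0.0087238 mol
mol N = 2 × 0.08146 g N₂ ÷ 28.014 g/mol = 0.0058157 mol
mass O = 0.5907 − (0.31441 + 0.0087936 + 0.081460) = 0.18604 g → mol O = 0.18604 ÷ 15.999 = 0.011628 mol
mass % O = 0.18604 g ÷ 0.5907 g × 100%

31.49%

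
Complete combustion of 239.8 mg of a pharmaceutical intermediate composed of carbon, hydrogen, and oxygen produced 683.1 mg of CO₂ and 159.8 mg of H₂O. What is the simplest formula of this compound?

C7H8O

mol C = 0.6831 g CO₂ ÷ 44.009 g/mol = 0.015522 mol
mol H = 2 × 0.1598 g H₂O ÷ 18.015 g/mol = 0.017741 mol
mass O = 0.2398 − (0.18643 + 0.017883) = 0.035485 g → mol O = 0.035485 ÷ 15.999 = 0.0022179 mol
Divide by the smallest (0.0022179 mol): C 6.998, H 7.999, O 1.000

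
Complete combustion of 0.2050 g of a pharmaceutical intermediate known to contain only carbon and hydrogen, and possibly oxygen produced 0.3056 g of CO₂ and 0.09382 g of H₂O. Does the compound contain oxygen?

mol C = 0.3056 g CO₂ ÷ 44.009 g/mol = 0.0069440 mol
mol H = 2 × 0.09382 g H₂O ÷ 18.015 g/mol = 0.010416 mol
C and H account for only 0.093904 g of the 0.2050 g sample; the remaining 0.11110 g must be oxygen.

yes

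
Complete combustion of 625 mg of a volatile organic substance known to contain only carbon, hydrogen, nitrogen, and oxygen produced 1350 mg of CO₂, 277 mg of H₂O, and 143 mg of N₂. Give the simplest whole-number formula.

mol C = 1.35 g CO₂ ÷ 44.009 g/mol = 0.03068 mol
mol H = 2 × 0.277 g H₂O ÷ 18.015 g/mol = 0.03075 mol
mol N = 2 × 0.143 g N₂ ÷ 28.014 g/mol = 0.01021 mol
mass O = 0.625 − (0.3684 + 0.03100 + 0.1430) = 0.08256 g → mol O = 0.08256 ÷ 15.999 = 0.005160 mol
Divide by the smallest (0.005160 mol): C 5.945, H 5.959, N 1.978, O 1.000

C6H6N2O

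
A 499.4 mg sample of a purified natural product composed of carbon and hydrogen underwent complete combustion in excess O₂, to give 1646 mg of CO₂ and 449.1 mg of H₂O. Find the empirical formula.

mol C = 1.646 g CO₂ ÷ 44.009 g/mol = 0.037401 mol
mol H = 2 × 0.4491 g H₂O ÷ 18.015 g/mol = 0.049858 mol
Divide by the smallest (0.037401 mol): C 1.000, H 1.333
Multiplying each by 3 gives whole numbers: C 3.00, H 4.00

C3H4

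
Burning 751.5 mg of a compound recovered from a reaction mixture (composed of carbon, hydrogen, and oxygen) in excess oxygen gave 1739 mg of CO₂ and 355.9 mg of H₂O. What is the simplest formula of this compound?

C8H8O3

mol C = 1.739 g CO₂ ÷ 44.009 g/mol = 0.039515 mol
mol H = 2 × 0.3559 g H₂O ÷ 18.015 g/mol = 0.039512 mol
mass O = 0.7515 − (0.47461 + 0.039828) = 0.23706 g → mol O = 0.23706 ÷ 15.999 = 0.014817 mol
Divide by the smallest (0.014817 mol): C 2.667, H 2.667, O 1.000
Multiplying each by 3 gives whole numbers: C 8.00, H 8.00, O 3.00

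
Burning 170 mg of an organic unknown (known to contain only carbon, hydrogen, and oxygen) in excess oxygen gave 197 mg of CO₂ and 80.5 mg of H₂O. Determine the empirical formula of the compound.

C2H4O3

mol C = 0.197 g CO₂ ÷ 44.009 g/mol = 0.004476 mol
mol H = 2 × 0.0805 g H₂O ÷ 18.015 g/mol = 0.008937 mol
mass O = 0.170 − (0.05377 + 0.009008) = 0.1072 g → mol O = 0.1072 ÷ 15.999 = 0.006702 mol
Divide by the smallest (0.004476 mol): C 1.000, H 1.996, O 1.497
Multiplying each by 2 gives whole numbers: C 2.00, H 3.99, O 2.99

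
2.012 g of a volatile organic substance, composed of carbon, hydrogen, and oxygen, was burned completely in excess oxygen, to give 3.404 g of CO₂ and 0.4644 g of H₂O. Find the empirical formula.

mol C = 3.404 g CO₂ ÷ 44.009 g/mol = 0.077348 mol
mol H = 2 × 0.4644 g H₂O ÷ 18.015 g/mol = 0.051557 mol
mass O = 2.012 − (0.92902 + 0.051969) = 1.0310 g → mol O = 1.0310 ÷ 15.999 = 0.064442 mol
Divide by the smallest (0.051557 mol): C 1.500, H 1.000, O 1.250
Multiplying each by 4 gives whole numbers: C 6.00, H 4.00, O 5.00

C6H4O5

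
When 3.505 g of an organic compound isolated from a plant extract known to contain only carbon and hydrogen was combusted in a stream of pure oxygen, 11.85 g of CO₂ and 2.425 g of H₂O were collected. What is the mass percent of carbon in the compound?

mol C = 11.85 g CO₂ ÷ 44.009 g/mol = 0.26926 mol
mol H = 2 × 2.425 g H₂O ÷ 18.015 g/mol = 0.26922 mol
mass % C = 3.2341 g ÷ 3.505 g × 100%

92.27%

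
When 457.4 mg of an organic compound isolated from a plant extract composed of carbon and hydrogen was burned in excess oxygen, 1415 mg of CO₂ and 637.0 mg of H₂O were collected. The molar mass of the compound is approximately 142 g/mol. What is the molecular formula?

mol C = 1.415 g CO₂ ÷ 44.009 g/mol = 0.032153 mol
mol H = 2 × 0.6370 g H₂O ÷ 18.015 g/mol = 0.070719 mol
Divide by the smallest (0.032153 mol): C 1.000, H 2.199
Multiplying each by 5 gives whole numbers: C 5.00, H 11.00
Empirical formula: C5H11
Empirical-formula mass = 71.14 g/mol; 142 ÷ 71.14 ≈ 2, so the molecular formula is C10H22.

C10H22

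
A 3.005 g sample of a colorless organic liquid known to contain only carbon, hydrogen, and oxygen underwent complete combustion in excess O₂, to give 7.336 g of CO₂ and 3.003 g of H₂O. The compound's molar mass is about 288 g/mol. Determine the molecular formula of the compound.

mol C = 7.336 g CO₂ ÷ 44.009 g/mol = 0.16669 mol
mol H = 2 × 3.003 g H₂O ÷ 18.015 g/mol = 0.33339 mol
mass O = 3.005 − (2.0022 + 0.33606) = 0.66679 g → mol O = 0.66679 ÷ 15.999 = 0.041677 mol
Divide by the smallest (0.041677 mol): C 4.000, H 7.999, O 1.000
Empirical formula: C4H8O
Empirical-formula mass = 72.11 g/mol; 288 ÷ 72.11 ≈ 4, so the molecular formula is C16H32O4.

C16H32O4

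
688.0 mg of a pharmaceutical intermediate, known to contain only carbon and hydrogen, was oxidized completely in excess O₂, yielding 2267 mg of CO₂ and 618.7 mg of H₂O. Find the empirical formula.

C3H4

mol C = 2.267 g CO₂ ÷ 44.009 g/mol = 0.051512 mol
mol H = 2 × 0.6187 g H₂O ÷ 18.015 g/mol = 0.068687 mol
Divide by the smallest (0.051512 mol): C 1.000, H 1.333
Multiplying each by 3 gives whole numbers: C 3.00, H 4.00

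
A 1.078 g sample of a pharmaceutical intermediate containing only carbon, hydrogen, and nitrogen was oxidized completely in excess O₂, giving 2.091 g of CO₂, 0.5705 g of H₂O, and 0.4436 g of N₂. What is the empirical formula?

mol C = 2.091 g CO₂ ÷ 44.009 g/mol = 0.047513 mol
mol H = 2 × 0.5705 g H₂O ÷ 18.015 g/mol = 0.063336 mol
mol N = 2 × 0.4436 g N₂ ÷ 28.014 g/mol = 0.031670 mol
Divide by the smallest (0.031670 mol): C 1.500, H 2.000, N 1.000
Multiplying each by 2 gives whole numbers: C 3.00, H 4.00, N 2.00

C3H4N2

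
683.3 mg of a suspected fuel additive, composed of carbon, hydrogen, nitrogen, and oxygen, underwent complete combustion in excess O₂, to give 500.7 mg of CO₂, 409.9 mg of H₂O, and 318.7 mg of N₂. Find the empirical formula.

CH4N2O

mol C = 0.5007 g CO₂ ÷ 44.009 g/mol = 0.011377 mol
mol H = 2 × 0.4099 g H₂O ÷ 18.015 g/mol = 0.045507 mol
mol N = 2 × 0.3187 g N₂ ÷ 28.014 g/mol = 0.022753 mol
mass O = 0.6833 − (0.13665 + 0.045871 + 0.31870) = 0.18208 g → mol O = 0.18208 ÷ 15.999 = 0.011381 mol
Divide by the smallest (0.011377 mol): C 1.000, H 4.000, N 2.000, O 1.000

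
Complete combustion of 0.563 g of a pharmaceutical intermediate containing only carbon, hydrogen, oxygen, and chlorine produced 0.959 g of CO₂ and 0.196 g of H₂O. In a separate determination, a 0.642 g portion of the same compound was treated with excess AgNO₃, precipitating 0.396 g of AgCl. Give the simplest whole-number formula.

mol C = 0.959 g CO₂ ÷ 44.009 g/mol = 0.02179 mol
mol H = 2 × 0.196 g H₂O ÷ 18.015 g/mol = 0.02176 mol
From the AgCl data: mol Cl per gram of compound = (0.396 ÷ 143.318) ÷ 0.642 = 0.004304 mol/g, so in the 0.563 g combustion sample mol Cl = 0.002423 mol
mass O = 0.563 − (0.2617 + 0.02193 + 0.08590) = 0.1934 g → mol O = 0.1934 ÷ 15.999 = 0.01209 mol
Divide by the smallest (0.002423 mol): C 8.993, H 8.980, Cl 1.000, O 4.990

C9H9ClO5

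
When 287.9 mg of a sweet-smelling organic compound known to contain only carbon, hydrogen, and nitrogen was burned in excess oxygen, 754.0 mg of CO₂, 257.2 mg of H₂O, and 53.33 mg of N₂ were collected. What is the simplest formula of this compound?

C9H15N2

mol C = 0.7540 g CO₂ ÷ 44.009 g/mol = 0.017133 mol
mol H = 2 × 0.2572 g H₂O ÷ 18.015 g/mol = 0.028554 mol
mol N = 2 × 0.05333 g N₂ ÷ 28.014 g/mol = 0.0038074 mol
Divide by the smallest (0.0038074 mol): C 4.500, H 7.500, N 1.000
Multiplying each by 2 gives whole numbers: C 9.00, H 15.00, N 2.00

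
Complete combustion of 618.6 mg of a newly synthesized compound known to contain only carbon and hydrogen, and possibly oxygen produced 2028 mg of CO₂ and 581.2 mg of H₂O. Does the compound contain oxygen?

no

mol C = 2.028 g CO₂ ÷ 44.009 g/mol = 0.046081 mol
mol H = 2 × 0.5812 g H₂O ÷ 18.015 g/mol = 0.064524 mol
C and H together account for 0.61852 g — essentially the entire 0.6186 g sample — so the compound contains no oxygen.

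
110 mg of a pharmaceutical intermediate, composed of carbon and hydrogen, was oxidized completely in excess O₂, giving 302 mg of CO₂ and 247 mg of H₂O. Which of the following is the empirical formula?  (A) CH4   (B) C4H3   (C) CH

(A) CH4

mol C = 0.302 g CO₂ ÷ 44.009 g/mol = 0.006862 mol
mol H = 2 × 0.247 g H₂O ÷ 18.015 g/mol = 0.02742 mol
Divide by the smallest (0.006862 mol): C 1.000, H 3.996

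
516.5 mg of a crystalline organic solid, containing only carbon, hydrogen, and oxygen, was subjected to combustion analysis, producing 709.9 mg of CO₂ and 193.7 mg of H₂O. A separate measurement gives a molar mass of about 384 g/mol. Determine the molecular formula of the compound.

mol C = 0.7099 g CO₂ ÷ 44.009 g/mol = 0.016131 mol
mol H = 2 × 0.1937 g H₂O ÷ 18.015 g/mol = 0.021504 mol
mass O = 0.5165 − (0.19375 + 0.021676) = 0.30108 g → mol O = 0.30108 ÷ 15.999 = 0.018818 mol
Divide by the smallest (0.016131 mol): C 1.000, H 1.333, O 1.167
Multiplying each by 6 gives whole numbers: C 6.00, H 8.00, O 7.00
Empirical formula: C6H8O7
Empirical-formula mass = 192.12 g/mol; 384 ÷ 192.12 ≈ 2, so the molecular formula is C12H16O14.

C12H16O14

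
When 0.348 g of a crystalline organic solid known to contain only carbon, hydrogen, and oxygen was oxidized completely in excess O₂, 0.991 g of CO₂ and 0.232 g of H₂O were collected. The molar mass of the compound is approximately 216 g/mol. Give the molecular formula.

C14H16O2

mol C = 0.991 g CO₂ ÷ 44.009 g/mol = 0.02252 mol
mol H = 2 × 0.232 g H₂O ÷ 18.015 g/mol = 0.02576 mol
mass O = 0.348 − (0.2705 + 0.02596) = 0.05157 g → mol O = 0.05157 ÷ 15.999 = 0.003223 mol
Divide by the smallest (0.003223 mol): C 6.986, H 7.990, O 1.000
Empirical formula: C7H8O
Empirical-formula mass = 108.14 g/mol; 216 ÷ 108.14 ≈ 2, so the molecular formula is C14H16O2.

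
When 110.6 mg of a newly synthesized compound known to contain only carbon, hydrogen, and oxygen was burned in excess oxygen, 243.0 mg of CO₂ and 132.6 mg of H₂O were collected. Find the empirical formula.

C3H8O

mol C = 0.2430 g CO₂ ÷ 44.009 g/mol = 0.0055216 mol
mol H = 2 × 0.1326 g H₂O ÷ 18.015 g/mol = 0.014721 mol
mass O = 0.1106 − (0.066320 + 0.014839) = 0.029441 g → mol O = 0.029441 ÷ 15.999 = 0.0018402 mol
Divide by the smallest (0.0018402 mol): C 3.001, H 8.000, O 1.000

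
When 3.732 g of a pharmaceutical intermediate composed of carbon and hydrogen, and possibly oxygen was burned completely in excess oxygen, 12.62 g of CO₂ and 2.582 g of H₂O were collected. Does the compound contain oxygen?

mol C = 12.62 g CO₂ ÷ 44.009 g/mol = 0.28676 mol
mol H = 2 × 2.582 g H₂O ÷ 18.015 g/mol = 0.28665 mol
C and H together account for 3.7332 g — essentially the entire 3.732 g sample — so the compound contains no oxygen.

no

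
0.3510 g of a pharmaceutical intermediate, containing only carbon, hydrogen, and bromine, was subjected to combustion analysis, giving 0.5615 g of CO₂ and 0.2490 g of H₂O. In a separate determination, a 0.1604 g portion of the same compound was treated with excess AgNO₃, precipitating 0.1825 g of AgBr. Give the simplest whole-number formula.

mol C = 0.5615 g CO₂ ÷ 44.009 g/mol = 0.012759 mol
mol H = 2 × 0.2490 g H₂O ÷ 18.015 g/mol = 0.027644 mol
From the AgBr data: mol Br per gram of compound = (0.1825 ÷ 187.772) ÷ 0.1604 = 0.0060594 mol/g, so in the 0.3510 g combustion sample mol Br = 0.0021268 mol
Divide by the smallest (0.0021268 mol): C 5.999, H 12.998, Br 1.000

C6H13Br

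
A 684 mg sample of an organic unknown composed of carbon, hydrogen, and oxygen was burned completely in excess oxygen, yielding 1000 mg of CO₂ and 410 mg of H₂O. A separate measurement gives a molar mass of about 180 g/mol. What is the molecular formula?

C6H12O6

mol C = 1.00 g CO₂ ÷ 44.009 g/mol = 0.02272 mol
mol H = 2 × 0.410 g H₂O ÷ 18.015 g/mol = 0.04552 mol
mass O = 0.684 − (0.2729 + 0.04588) = 0.3652 g → mol O = 0.3652 ÷ 15.999 = 0.02283 mol
Divide by the smallest (0.02272 mol): C 1.000, H 2.003, O 1.005
Empirical formula: CH2O
Empirical-formula mass = 30.03 g/mol; 180 ÷ 30.03 ≈ 6, so the molecular formula is C6H12O6.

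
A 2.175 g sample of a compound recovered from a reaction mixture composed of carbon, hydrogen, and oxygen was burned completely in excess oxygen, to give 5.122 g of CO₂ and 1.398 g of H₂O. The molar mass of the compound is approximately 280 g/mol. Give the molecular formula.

C15H20O5

mol C = 5.122 g CO₂ ÷ 44.009 g/mol = 0.11639 mol
mol H = 2 × 1.398 g H₂O ÷ 18.015 g/mol = 0.15520 mol
mass O = 2.175 − (1.3979 + 0.15645) = 0.62065 g → mol O = 0.62065 ÷ 15.999 = 0.038793 mol
Divide by the smallest (0.038793 mol): C 3.000, H 4.001, O 1.000
Empirical formula: C3H4O
Empirical-formula mass = 56.06 g/mol; 280 ÷ 56.06 ≈ 5, so the molecular formula is C15H20O5.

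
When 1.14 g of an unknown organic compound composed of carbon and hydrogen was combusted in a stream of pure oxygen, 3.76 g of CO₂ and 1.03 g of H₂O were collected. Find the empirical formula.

C3H4

mol C = 3.76 g CO₂ ÷ 44.009 g/mol = 0.08544 mol
mol H = 2 × 1.03 g H₂O ÷ 18.015 g/mol = 0.1143 mol
Divide by the smallest (0.08544 mol): C 1.000, H 1.338
Multiplying each by 3 gives whole numbers: C 3.00, H 4.02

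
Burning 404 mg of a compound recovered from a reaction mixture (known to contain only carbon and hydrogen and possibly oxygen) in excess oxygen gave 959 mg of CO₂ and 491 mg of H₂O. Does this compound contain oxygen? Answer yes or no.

yes

mol C = 0.959 g CO₂ ÷ 44.009 g/mol = 0.02179 mol
mol H = 2 × 0.491 g H₂O ÷ 18.015 g/mol = 0.05451 mol
C and H account for only 0.3167 g of the 0.404 g sample; the remaining 0.08732 g must be oxygen.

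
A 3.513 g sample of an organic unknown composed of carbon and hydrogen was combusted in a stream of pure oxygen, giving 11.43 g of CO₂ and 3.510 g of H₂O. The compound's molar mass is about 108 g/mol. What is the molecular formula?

C8H12

mol C = 11.43 g CO₂ ÷ 44.009 g/mol = 0.25972 mol
mol H = 2 × 3.510 g H₂O ÷ 18.015 g/mol = 0.38968 mol
Divide by the smallest (0.25972 mol): C 1.000, H 1.500
Multiplying each by 2 gives whole numbers: C 2.00, H 3.00
Empirical formula: C2H3
Empirical-formula mass = 27.05 g/mol; 108 ÷ 27.05 ≈ 4, so the molecular formula is C8H12.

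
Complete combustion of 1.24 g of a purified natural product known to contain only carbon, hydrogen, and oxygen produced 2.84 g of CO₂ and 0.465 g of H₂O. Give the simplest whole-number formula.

C5H4O2

mol C = 2.84 g CO₂ ÷ 44.009 g/mol = 0.06453 mol
mol H = 2 × 0.465 g H₂O ÷ 18.015 g/mol = 0.05162 mol
mass O = 1.24 − (0.7751 + 0.05204) = 0.4129 g → mol O = 0.4129 ÷ 15.999 = 0.02581 mol
Divide by the smallest (0.02581 mol): C 2.501, H 2.000, O 1.000
Multiplying each by 2 gives whole numbers: C 5.00, H 4.00, O 2.00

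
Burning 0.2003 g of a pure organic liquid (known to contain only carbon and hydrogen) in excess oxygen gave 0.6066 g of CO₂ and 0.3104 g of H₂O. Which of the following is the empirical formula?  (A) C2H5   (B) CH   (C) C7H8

mol C = 0.6066 g CO₂ ÷ 44.009 g/mol = 0.013784 mol
mol H = 2 × 0.3104 g H₂O ÷ 18.015 g/mol = 0.034460 mol
Divide by the smallest (0.013784 mol): C 1.000, H 2.500
Multiplying each by 2 gives whole numbers: C 2.00, H 5.00

(A) C2H5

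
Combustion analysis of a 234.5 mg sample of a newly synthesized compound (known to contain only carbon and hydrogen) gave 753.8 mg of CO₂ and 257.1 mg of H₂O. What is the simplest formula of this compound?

C3H5

mol C = 0.7538 g CO₂ ÷ 44.009 g/mol = 0.017128 mol
mol H = 2 × 0.2571 g H₂O ÷ 18.015 g/mol = 0.028543 mol
Divide by the smallest (0.017128 mol): C 1.000, H 1.666
Multiplying each by 3 gives whole numbers: C 3.00, H 5.00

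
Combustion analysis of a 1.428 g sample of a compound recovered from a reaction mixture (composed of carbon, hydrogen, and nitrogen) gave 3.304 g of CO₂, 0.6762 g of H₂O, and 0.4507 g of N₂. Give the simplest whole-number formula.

mol C = 3.304 g CO₂ ÷ 44.009 g/mol = 0.075076 mol
mol H = 2 × 0.6762 g H₂O ÷ 18.015 g/mol = 0.075071 mol
mol N = 2 × 0.4507 g N₂ ÷ 28.014 g/mol = 0.032177 mol
Divide by the smallest (0.032177 mol): C 2.333, H 2.333, N 1.000
Multiplying each by 3 gives whole numbers: C 7.00, H 7.00, N 3.00

C7H7N3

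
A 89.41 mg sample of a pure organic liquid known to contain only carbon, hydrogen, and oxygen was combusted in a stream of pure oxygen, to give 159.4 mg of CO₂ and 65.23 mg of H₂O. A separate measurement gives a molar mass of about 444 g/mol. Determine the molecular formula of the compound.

mol C = 0.1594 g CO₂ ÷ 44.009 g/mol = 0.0036220 mol
mol H = 2 × 0.06523 g H₂O ÷ 18.015 g/mol = 0.0072417 mol
mass O = 0.08941 − (0.043504 + 0.0072997) = 0.038607 g → mol O = 0.038607 ÷ 15.999 = 0.0024131 mol
Divide by the smallest (0.0024131 mol): C 1.501, H 3.001, O 1.000
Multiplying each by 2 gives whole numbers: C 3.00, H 6.00, O 2.00
Empirical formula: C3H6O2
Empirical-formula mass = 74.08 g/mol; 444 ÷ 74.08 ≈ 6, so the molecular formula is C18H36O12.

C18H36O12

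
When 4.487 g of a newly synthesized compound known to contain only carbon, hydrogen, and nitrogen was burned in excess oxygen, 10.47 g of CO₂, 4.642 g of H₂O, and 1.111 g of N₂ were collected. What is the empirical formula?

mol C = 10.47 g CO₂ ÷ 44.009 g/mol = 0.23791 mol
mol H = 2 × 4.642 g H₂O ÷ 18.015 g/mol = 0.51535 mol
mol N = 2 × 1.111 g N₂ ÷ 28.014 g/mol = 0.079317 mol
Divide by the smallest (0.079317 mol): C 2.999, H 6.497, N 1.000
Multiplying each by 2 gives whole numbers: C 6.00, H 12.99, N 2.00

C6H13N2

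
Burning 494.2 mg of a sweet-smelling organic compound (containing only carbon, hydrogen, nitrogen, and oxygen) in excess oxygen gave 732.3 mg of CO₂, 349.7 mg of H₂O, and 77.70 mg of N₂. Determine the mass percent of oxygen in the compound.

35.92%

mol C = 0.7323 g CO₂ ÷ 44.009 g/mol = 0.016640 mol
mol H = 2 × 0.3497 g H₂O ÷ 18.015 g/mol = 0.038823 mol
mol N = 2 × 0.07770 g N₂ ÷ 28.014 g/mol = 0.0055472 mol
mass O = 0.4942 − (0.19986 + 0.039134 + 0.077700) = 0.17751 g → mol O = 0.17751 ÷ 15.999 = 0.011095 mol
mass % O = 0.17751 g ÷ 0.4942 g × 100%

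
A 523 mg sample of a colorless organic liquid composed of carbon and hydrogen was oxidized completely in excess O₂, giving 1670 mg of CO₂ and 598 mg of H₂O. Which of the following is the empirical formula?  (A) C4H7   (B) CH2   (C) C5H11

mol C = 1.67 g CO₂ ÷ 44.009 g/mol = 0.03795 mol
mol H = 2 × 0.598 g H₂O ÷ 18.015 g/mol = 0.06639 mol
Divide by the smallest (0.03795 mol): C 1.000, H 1.750
Multiplying each by 4 gives whole numbers: C 4.00, H 7.00

(A) C4H7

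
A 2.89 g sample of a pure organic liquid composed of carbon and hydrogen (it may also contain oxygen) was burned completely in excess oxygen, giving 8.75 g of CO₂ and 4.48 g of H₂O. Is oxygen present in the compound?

mol C = 8.75 g CO₂ ÷ 44.009 g/mol = 0.1988 mol
mol H = 2 × 4.48 g H₂O ÷ 18.015 g/mol = 0.4974 mol
C and H together account for 2.889 g — essentially the entire 2.89 g sample — so the compound contains no oxygen.

no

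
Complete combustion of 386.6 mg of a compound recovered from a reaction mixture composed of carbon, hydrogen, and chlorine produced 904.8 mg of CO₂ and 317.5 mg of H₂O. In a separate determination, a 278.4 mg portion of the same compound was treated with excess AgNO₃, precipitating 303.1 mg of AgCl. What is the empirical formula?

mol C = 0.9048 g CO₂ ÷ 44.009 g/mol = 0.020559 mol
mol H = 2 × 0.3175 g H₂O ÷ 18.015 g/mol = 0.035248 mol
From the AgCl data: mol Cl per gram of compound = (0.3031 ÷ 143.318) ÷ 0.2784 = 0.0075965 mol/g, so in the 0.3866 g combustion sample mol Cl = 0.0029368 mol
Divide by the smallest (0.0029368 mol): C 7.001, H 12.002, Cl 1.000

C7H12Cl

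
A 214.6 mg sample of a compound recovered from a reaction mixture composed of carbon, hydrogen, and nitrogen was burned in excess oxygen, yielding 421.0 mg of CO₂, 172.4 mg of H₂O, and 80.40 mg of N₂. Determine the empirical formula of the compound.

C5H10N3

mol C = 0.4210 g CO₂ ÷ 44.009 g/mol = 0.0095662 mol
mol H = 2 × 0.1724 g H₂O ÷ 18.015 g/mol = 0.019140 mol
mol N = 2 × 0.08040 g N₂ ÷ 28.014 g/mol = 0.0057400 mol
Divide by the smallest (0.0057400 mol): C 1.667, H 3.334, N 1.000
Multiplying each by 3 gives whole numbers: C 5.00, H 10.00, N 3.00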